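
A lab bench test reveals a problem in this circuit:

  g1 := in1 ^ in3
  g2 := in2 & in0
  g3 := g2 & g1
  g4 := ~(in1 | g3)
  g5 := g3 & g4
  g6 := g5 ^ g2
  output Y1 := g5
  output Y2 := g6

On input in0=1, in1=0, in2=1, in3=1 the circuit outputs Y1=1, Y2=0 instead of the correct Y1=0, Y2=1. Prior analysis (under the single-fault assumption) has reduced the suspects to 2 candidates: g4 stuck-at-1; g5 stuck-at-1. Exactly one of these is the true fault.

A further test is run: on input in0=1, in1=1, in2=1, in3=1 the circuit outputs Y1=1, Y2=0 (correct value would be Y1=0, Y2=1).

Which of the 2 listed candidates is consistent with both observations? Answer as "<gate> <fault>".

g5 stuck-at-1

Evaluate each candidate on input in0=1, in1=1, in2=1, in3=1:
  g4 stuck-at-1: g1=0, g2=1, g3=0, g4=1 [stuck-at-1], g5=0, g6=1 → Y1=0, Y2=1 — eliminated
  g5 stuck-at-1: g1=0, g2=1, g3=0, g4=0, g5=1 [stuck-at-1], g6=0 → Y1=1, Y2=0 — matches
Only g5 stuck-at-1 reproduces the observed Y1=1, Y2=0.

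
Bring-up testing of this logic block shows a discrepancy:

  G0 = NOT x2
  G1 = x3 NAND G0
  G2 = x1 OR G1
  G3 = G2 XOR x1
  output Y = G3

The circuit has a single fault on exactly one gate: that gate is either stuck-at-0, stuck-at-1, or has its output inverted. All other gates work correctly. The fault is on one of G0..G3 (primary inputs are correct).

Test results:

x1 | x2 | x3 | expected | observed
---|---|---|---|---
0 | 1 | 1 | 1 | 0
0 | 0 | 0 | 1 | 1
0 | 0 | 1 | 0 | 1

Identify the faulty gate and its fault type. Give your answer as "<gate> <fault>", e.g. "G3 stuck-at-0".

Fault-free values for test 1 (x1=0, x2=1, x3=1): G0=0, G1=1, G2=1, G3=1, giving Y=1. Observed 0.
Test 1: faults giving observed 0 are {G0 stuck-at-1, G0 inverted output, G1 stuck-at-0, G1 inverted output, G2 stuck-at-0, G2 inverted output, G3 stuck-at-0, G3 inverted output}.
Test 2 (x1=0, x2=0, x3=0): fault-free G0=1, G1=1, G2=1, G3=1 → 1; observed 1. Eliminates G1 stuck-at-0, G1 inverted output, G2 stuck-at-0, G2 inverted output, G3 stuck-at-0, G3 inverted output.
Test 3 (x1=0, x2=0, x3=1): fault-free G0=1, G1=0, G2=0, G3=0 → 0; observed 1. Eliminates G0 stuck-at-1.
Only G0 inverted output is consistent with every test.

G0 inverted output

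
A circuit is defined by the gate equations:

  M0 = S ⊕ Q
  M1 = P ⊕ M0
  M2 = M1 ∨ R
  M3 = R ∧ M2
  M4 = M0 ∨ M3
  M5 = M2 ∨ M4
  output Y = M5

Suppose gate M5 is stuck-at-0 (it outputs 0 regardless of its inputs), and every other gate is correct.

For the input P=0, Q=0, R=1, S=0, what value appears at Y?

Propagate with M5 forced: M0=0, M1=0, M2=1, M3=1, M4=1, M5=0 [stuck-at-0].
So Y = 0. (Without the fault it would be 1.)

0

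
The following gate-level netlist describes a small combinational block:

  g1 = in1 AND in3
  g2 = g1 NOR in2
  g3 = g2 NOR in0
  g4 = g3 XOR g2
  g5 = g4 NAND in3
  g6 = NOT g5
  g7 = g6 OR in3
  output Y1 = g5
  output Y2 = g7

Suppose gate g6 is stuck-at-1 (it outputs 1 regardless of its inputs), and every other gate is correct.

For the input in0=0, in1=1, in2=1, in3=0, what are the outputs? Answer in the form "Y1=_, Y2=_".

Y1=1, Y2=1

Propagate with g6 forced: g1=0, g2=0, g3=1, g4=1, g5=1, g6=1 [stuck-at-1], g7=1.
So the outputs are Y1=1, Y2=1. (Without the fault they would be Y1=1, Y2=0.)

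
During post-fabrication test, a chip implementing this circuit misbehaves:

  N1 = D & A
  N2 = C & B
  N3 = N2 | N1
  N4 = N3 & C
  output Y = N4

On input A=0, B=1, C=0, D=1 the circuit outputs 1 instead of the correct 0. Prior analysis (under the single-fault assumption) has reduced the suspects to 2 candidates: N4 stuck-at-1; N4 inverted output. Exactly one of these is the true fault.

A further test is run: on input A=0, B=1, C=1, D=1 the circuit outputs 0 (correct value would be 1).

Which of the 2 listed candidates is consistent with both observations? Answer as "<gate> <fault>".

Evaluate each candidate on input A=0, B=1, C=1, D=1:
  N4 stuck-at-1: N1=0, N2=1, N3=1, N4=1 [stuck-at-1] → 1 — eliminated
  N4 inverted output: N1=0, N2=1, N3=1, N4=0 [inverted output] → 0 — matches
Only N4 inverted output reproduces the observed 0.

N4 inverted output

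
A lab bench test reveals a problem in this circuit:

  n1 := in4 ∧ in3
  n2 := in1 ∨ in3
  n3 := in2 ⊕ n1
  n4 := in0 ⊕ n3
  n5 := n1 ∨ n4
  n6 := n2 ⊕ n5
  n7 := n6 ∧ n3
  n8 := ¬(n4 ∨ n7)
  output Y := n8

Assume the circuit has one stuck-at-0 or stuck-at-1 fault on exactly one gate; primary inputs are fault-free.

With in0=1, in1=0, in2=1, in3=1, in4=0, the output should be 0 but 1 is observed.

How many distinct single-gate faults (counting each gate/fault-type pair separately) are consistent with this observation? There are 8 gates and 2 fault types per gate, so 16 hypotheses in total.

5

Fault-free: n1=0, n2=1, n3=1, n4=0, n5=0, n6=1, n7=1, n8=0 → 0. Observed 1.
  n1: none of the 2 fault types match ✗
  n2: stuck-at-0 ✓; others ✗
  n3: none of the 2 fault types match ✗
  n4: none of the 2 fault types match ✗
  n5: stuck-at-1 ✓; others ✗
  n6: stuck-at-0 ✓; others ✗
  n7: stuck-at-0 ✓; others ✗
  n8: stuck-at-1 ✓; others ✗
Consistent faults: {n2 stuck-at-0, n5 stuck-at-1, n6 stuck-at-0, n7 stuck-at-0, n8 stuck-at-1} — 5 in all.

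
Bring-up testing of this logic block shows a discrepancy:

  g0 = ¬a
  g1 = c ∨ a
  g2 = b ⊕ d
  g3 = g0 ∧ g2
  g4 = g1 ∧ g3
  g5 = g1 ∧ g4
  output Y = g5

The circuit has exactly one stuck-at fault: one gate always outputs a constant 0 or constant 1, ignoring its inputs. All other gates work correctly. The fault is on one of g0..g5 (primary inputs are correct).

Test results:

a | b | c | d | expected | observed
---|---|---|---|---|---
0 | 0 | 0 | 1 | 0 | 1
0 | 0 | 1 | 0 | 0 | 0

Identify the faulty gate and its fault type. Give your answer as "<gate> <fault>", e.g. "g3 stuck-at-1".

Fault-free values for test 1 (a=0, b=0, c=0, d=1): g0=1, g1=0, g2=1, g3=1, g4=0, g5=0, giving Y=0. Observed 1.
Test 1: faults giving observed 1 are {g1 stuck-at-1, g5 stuck-at-1}.
Test 2 (a=0, b=0, c=1, d=0): fault-free g0=1, g1=1, g2=0, g3=0, g4=0, g5=0 → 0; observed 0. Eliminates g5 stuck-at-1.
Only g1 stuck-at-1 is consistent with every test.

g1 stuck-at-1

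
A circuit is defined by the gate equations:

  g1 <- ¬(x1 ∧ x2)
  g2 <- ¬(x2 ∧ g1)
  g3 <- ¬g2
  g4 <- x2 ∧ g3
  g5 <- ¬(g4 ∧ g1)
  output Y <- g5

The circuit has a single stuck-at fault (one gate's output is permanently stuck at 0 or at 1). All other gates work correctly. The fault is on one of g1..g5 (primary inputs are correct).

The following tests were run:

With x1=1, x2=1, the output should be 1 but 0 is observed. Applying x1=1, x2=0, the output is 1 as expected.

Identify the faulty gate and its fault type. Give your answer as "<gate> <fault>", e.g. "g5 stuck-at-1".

g1 stuck-at-1

Fault-free values for test 1 (x1=1, x2=1): g1=0, g2=1, g3=0, g4=0, g5=1, giving Y=1. Observed 0.
Test 1: faults giving observed 0 are {g1 stuck-at-1, g5 stuck-at-0}.
Test 2 (x1=1, x2=0): fault-free g1=1, g2=1, g3=0, g4=0, g5=1 → 1; observed 1. Eliminates g5 stuck-at-0.
Only g1 stuck-at-1 is consistent with every test.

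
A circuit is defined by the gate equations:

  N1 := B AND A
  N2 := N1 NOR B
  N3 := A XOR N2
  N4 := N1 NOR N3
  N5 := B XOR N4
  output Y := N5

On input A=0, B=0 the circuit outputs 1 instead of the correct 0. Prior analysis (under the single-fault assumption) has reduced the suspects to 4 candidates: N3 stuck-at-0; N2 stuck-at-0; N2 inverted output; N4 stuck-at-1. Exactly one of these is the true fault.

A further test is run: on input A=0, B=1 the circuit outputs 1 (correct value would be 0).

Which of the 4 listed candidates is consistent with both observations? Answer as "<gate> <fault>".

N2 inverted output

Evaluate each candidate on input A=0, B=1:
  N3 stuck-at-0: N1=0, N2=0, N3=0 [stuck-at-0], N4=1, N5=0 → 0 — eliminated
  N2 stuck-at-0: N1=0, N2=0 [stuck-at-0], N3=0, N4=1, N5=0 → 0 — eliminated
  N2 inverted output: N1=0, N2=1 [inverted output], N3=1, N4=0, N5=1 → 1 — matches
  N4 stuck-at-1: N1=0, N2=0, N3=0, N4=1 [stuck-at-1], N5=0 → 0 — eliminated
Only N2 inverted output reproduces the observed 1.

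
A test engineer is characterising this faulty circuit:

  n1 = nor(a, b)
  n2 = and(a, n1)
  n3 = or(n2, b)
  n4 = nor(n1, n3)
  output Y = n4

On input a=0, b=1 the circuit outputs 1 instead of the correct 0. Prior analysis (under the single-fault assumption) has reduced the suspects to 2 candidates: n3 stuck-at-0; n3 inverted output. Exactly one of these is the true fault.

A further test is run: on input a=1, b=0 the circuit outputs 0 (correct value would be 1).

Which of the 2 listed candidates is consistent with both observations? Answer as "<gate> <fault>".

Evaluate each candidate on input a=1, b=0:
  n3 stuck-at-0: n1=0, n2=0, n3=0 [stuck-at-0], n4=1 → 1 — eliminated
  n3 inverted output: n1=0, n2=0, n3=1 [inverted output], n4=0 → 0 — matches
Only n3 inverted output reproduces the observed 0.

n3 inverted output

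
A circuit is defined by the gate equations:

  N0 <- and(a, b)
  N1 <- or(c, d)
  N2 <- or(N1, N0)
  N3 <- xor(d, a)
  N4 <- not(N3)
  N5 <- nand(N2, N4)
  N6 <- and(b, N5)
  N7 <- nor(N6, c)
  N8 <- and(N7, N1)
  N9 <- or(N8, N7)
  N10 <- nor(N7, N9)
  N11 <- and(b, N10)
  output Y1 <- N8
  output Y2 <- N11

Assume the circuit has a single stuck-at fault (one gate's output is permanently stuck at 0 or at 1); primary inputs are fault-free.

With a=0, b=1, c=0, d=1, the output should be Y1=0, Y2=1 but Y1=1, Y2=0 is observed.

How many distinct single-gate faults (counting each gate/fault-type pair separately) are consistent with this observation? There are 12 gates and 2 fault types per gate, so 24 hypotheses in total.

Fault-free: N0=0, N1=1, N2=1, N3=1, N4=0, N5=1, N6=1, N7=0, N8=0, N9=0, N10=1, N11=1 → Y1=0, Y2=1. Observed Y1=1, Y2=0.
  N0: none of the 2 fault types match ✗
  N1: none of the 2 fault types match ✗
  N2: none of the 2 fault types match ✗
  N3: stuck-at-0 ✓; others ✗
  N4: stuck-at-1 ✓; others ✗
  N5: stuck-at-0 ✓; others ✗
  N6: stuck-at-0 ✓; others ✗
  N7: stuck-at-1 ✓; others ✗
  N8: stuck-at-1 ✓; others ✗
  N9: none of the 2 fault types match ✗
  N10: none of the 2 fault types match ✗
  N11: none of the 2 fault types match ✗
Consistent faults: {N3 stuck-at-0, N4 stuck-at-1, N5 stuck-at-0, N6 stuck-at-0, N7 stuck-at-1, N8 stuck-at-1} — 6 in all.

6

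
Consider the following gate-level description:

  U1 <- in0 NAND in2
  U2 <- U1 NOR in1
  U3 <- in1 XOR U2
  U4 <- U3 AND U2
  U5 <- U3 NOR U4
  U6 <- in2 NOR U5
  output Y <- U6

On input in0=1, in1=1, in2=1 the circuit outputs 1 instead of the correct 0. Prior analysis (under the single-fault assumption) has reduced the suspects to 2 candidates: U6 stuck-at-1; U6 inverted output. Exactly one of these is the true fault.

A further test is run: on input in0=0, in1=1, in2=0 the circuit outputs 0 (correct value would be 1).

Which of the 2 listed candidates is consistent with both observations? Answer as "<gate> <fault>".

U6 inverted output

Evaluate each candidate on input in0=0, in1=1, in2=0:
  U6 stuck-at-1: U1=1, U2=0, U3=1, U4=0, U5=0, U6=1 [stuck-at-1] → 1 — eliminated
  U6 inverted output: U1=1, U2=0, U3=1, U4=0, U5=0, U6=0 [inverted output] → 0 — matches
Only U6 inverted output reproduces the observed 0.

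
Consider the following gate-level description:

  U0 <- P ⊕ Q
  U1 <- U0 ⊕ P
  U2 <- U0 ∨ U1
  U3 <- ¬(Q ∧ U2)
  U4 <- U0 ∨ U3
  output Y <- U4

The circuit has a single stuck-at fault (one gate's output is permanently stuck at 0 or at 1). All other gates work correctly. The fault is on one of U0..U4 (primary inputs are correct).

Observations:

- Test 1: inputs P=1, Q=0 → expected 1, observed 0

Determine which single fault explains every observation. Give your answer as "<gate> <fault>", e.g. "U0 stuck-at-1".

Fault-free values for test 1 (P=1, Q=0): U0=1, U1=0, U2=1, U3=1, U4=1, giving Y=1. Observed 0.
Test 1: faults giving observed 0 are {U4 stuck-at-0}.
Only U4 stuck-at-0 is consistent with every test.

U4 stuck-at-0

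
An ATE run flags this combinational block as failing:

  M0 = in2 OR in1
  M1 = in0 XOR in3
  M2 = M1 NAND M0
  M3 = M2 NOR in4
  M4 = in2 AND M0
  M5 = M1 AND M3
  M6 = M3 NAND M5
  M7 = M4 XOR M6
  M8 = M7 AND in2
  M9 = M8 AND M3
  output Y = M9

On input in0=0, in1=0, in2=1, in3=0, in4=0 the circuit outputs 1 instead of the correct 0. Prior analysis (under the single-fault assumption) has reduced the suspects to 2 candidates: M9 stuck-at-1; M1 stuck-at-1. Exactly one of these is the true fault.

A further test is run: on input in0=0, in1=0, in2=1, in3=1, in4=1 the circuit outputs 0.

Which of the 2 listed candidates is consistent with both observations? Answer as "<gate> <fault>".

M1 stuck-at-1

Evaluate each candidate on input in0=0, in1=0, in2=1, in3=1, in4=1:
  M9 stuck-at-1: M0=1, M1=1, M2=0, M3=0, M4=1, M5=0, M6=1, M7=0, M8=0, M9=1 [stuck-at-1] → 1 — eliminated
  M1 stuck-at-1: M0=1, M1=1 [stuck-at-1], M2=0, M3=0, M4=1, M5=0, M6=1, M7=0, M8=0, M9=0 → 0 — matches
Only M1 stuck-at-1 reproduces the observed 0.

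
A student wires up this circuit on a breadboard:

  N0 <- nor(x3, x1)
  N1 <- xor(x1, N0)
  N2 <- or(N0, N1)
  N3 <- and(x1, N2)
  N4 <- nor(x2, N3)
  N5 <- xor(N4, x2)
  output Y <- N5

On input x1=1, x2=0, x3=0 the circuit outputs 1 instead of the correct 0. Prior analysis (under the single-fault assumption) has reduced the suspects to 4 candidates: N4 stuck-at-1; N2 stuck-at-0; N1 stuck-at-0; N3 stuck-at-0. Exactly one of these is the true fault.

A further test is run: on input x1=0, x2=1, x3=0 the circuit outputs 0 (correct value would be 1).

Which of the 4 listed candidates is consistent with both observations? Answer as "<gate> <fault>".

Evaluate each candidate on input x1=0, x2=1, x3=0:
  N4 stuck-at-1: N0=1, N1=1, N2=1, N3=0, N4=1 [stuck-at-1], N5=0 → 0 — matches
  N2 stuck-at-0: N0=1, N1=1, N2=0 [stuck-at-0], N3=0, N4=0, N5=1 → 1 — eliminated
  N1 stuck-at-0: N0=1, N1=0 [stuck-at-0], N2=1, N3=0, N4=0, N5=1 → 1 — eliminated
  N3 stuck-at-0: N0=1, N1=1, N2=1, N3=0 [stuck-at-0], N4=0, N5=1 → 1 — eliminated
Only N4 stuck-at-1 reproduces the observed 0.

N4 stuck-at-1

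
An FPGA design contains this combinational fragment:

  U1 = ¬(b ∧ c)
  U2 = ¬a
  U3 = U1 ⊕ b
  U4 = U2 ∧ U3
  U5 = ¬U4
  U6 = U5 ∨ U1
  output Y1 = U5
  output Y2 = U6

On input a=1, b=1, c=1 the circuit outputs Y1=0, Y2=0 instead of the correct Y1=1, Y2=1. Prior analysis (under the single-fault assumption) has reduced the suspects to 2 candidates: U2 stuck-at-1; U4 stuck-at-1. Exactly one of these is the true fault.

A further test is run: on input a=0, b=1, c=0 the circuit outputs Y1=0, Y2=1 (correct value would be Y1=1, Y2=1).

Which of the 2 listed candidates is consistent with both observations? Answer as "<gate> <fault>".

U4 stuck-at-1

Evaluate each candidate on input a=0, b=1, c=0:
  U2 stuck-at-1: U1=1, U2=1 [stuck-at-1], U3=0, U4=0, U5=1, U6=1 → Y1=1, Y2=1 — eliminated
  U4 stuck-at-1: U1=1, U2=1, U3=0, U4=1 [stuck-at-1], U5=0, U6=1 → Y1=0, Y2=1 — matches
Only U4 stuck-at-1 reproduces the observed Y1=0, Y2=1.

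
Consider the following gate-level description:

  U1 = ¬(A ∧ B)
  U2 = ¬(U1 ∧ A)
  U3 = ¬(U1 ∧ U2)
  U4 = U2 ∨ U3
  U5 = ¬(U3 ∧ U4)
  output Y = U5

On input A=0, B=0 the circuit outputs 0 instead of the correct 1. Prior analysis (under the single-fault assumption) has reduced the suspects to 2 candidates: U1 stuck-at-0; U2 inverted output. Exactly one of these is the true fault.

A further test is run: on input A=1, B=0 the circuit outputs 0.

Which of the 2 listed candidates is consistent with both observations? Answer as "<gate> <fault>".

Evaluate each candidate on input A=1, B=0:
  U1 stuck-at-0: U1=0 [stuck-at-0], U2=1, U3=1, U4=1, U5=0 → 0 — matches
  U2 inverted output: U1=1, U2=1 [inverted output], U3=0, U4=1, U5=1 → 1 — eliminated
Only U1 stuck-at-0 reproduces the observed 0.

U1 stuck-at-0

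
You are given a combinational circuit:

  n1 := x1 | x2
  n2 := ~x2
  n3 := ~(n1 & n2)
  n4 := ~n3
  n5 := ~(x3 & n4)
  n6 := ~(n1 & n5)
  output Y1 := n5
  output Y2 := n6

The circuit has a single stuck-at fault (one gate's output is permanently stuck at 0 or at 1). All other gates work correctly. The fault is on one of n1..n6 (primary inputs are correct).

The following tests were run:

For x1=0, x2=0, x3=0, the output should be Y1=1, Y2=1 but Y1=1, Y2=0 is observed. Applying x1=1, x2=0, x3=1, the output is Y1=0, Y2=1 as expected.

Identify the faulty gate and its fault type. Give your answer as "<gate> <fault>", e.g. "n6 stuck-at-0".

n1 stuck-at-1

Fault-free values for test 1 (x1=0, x2=0, x3=0): n1=0, n2=1, n3=1, n4=0, n5=1, n6=1, giving Y1=1, Y2=1. Observed Y1=1, Y2=0.
Test 1: faults giving observed Y1=1, Y2=0 are {n1 stuck-at-1, n6 stuck-at-0}.
Test 2 (x1=1, x2=0, x3=1): fault-free n1=1, n2=1, n3=0, n4=1, n5=0, n6=1 → Y1=0, Y2=1; observed Y1=0, Y2=1. Eliminates n6 stuck-at-0.
Only n1 stuck-at-1 is consistent with every test.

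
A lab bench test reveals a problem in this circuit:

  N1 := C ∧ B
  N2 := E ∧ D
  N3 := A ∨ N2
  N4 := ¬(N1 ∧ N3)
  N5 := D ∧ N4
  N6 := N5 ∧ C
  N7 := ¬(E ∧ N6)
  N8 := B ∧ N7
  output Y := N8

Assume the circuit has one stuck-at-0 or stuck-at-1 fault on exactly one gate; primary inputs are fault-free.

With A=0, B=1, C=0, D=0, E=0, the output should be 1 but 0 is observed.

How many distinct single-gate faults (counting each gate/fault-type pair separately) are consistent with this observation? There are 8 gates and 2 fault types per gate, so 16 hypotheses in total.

2

Fault-free: N1=0, N2=0, N3=0, N4=1, N5=0, N6=0, N7=1, N8=1 → 1. Observed 0.
  N1: none of the 2 fault types match ✗
  N2: none of the 2 fault types match ✗
  N3: none of the 2 fault types match ✗
  N4: none of the 2 fault types match ✗
  N5: none of the 2 fault types match ✗
  N6: none of the 2 fault types match ✗
  N7: stuck-at-0 ✓; others ✗
  N8: stuck-at-0 ✓; others ✗
Consistent faults: {N7 stuck-at-0, N8 stuck-at-0} — 2 in all.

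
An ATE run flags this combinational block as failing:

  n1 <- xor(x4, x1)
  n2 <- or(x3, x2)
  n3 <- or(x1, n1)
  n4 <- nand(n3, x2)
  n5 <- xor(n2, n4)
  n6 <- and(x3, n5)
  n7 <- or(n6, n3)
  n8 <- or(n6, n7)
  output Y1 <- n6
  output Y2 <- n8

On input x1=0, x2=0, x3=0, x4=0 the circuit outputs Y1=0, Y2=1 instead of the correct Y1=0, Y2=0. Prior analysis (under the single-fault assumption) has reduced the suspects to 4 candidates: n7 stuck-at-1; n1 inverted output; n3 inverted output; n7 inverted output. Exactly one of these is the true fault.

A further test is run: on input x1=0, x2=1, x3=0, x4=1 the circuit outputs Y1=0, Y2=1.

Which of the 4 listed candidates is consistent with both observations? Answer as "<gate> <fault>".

Evaluate each candidate on input x1=0, x2=1, x3=0, x4=1:
  n7 stuck-at-1: n1=1, n2=1, n3=1, n4=0, n5=1, n6=0, n7=1 [stuck-at-1], n8=1 → Y1=0, Y2=1 — matches
  n1 inverted output: n1=0 [inverted output], n2=1, n3=0, n4=1, n5=0, n6=0, n7=0, n8=0 → Y1=0, Y2=0 — eliminated
  n3 inverted output: n1=1, n2=1, n3=0 [inverted output], n4=1, n5=0, n6=0, n7=0, n8=0 → Y1=0, Y2=0 — eliminated
  n7 inverted output: n1=1, n2=1, n3=1, n4=0, n5=1, n6=0, n7=0 [inverted output], n8=0 → Y1=0, Y2=0 — eliminated
Only n7 stuck-at-1 reproduces the observed Y1=0, Y2=1.

n7 stuck-at-1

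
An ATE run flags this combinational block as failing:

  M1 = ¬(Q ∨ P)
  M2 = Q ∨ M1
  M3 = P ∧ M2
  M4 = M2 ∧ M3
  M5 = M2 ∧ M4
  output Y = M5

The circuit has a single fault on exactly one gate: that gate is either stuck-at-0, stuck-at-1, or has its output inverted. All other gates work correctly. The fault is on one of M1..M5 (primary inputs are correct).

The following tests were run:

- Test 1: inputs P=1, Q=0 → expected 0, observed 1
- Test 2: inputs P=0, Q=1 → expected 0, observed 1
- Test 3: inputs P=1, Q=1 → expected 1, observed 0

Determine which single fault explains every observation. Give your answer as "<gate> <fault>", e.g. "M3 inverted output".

M5 inverted output

Fault-free values for test 1 (P=1, Q=0): M1=0, M2=0, M3=0, M4=0, M5=0, giving Y=0. Observed 1.
Test 1: faults giving observed 1 are {M1 stuck-at-1, M1 inverted output, M2 stuck-at-1, M2 inverted output, M5 stuck-at-1, M5 inverted output}.
Test 2 (P=0, Q=1): fault-free M1=0, M2=1, M3=0, M4=0, M5=0 → 0; observed 1. Eliminates M1 stuck-at-1, M1 inverted output, M2 stuck-at-1, M2 inverted output.
Test 3 (P=1, Q=1): fault-free M1=0, M2=1, M3=1, M4=1, M5=1 → 1; observed 0. Eliminates M5 stuck-at-1.
Only M5 inverted output is consistent with every test.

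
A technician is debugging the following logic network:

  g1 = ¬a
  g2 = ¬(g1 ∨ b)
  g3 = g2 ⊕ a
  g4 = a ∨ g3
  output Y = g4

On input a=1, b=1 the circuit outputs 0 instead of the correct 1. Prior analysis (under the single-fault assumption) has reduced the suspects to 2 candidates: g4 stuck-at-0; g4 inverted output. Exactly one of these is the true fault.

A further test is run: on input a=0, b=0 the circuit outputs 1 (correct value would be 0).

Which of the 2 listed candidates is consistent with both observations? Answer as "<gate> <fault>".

g4 inverted output

Evaluate each candidate on input a=0, b=0:
  g4 stuck-at-0: g1=1, g2=0, g3=0, g4=0 [stuck-at-0] → 0 — eliminated
  g4 inverted output: g1=1, g2=0, g3=0, g4=1 [inverted output] → 1 — matches
Only g4 inverted output reproduces the observed 1.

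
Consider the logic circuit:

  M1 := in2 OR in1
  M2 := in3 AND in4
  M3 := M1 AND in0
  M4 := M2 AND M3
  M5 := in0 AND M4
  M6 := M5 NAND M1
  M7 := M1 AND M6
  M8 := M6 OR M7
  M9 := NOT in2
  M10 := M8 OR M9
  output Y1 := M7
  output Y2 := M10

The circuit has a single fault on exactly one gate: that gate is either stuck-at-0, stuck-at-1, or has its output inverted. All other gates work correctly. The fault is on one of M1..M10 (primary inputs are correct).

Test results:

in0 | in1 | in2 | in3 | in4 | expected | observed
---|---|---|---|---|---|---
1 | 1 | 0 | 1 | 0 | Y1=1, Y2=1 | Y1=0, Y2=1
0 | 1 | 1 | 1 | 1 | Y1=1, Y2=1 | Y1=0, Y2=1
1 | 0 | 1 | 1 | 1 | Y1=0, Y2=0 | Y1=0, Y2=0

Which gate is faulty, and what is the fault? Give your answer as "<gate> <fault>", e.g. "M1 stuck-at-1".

Fault-free values for test 1 (in0=1, in1=1, in2=0, in3=1, in4=0): M1=1, M2=0, M3=1, M4=0, M5=0, M6=1, M7=1, M8=1, M9=1, M10=1, giving Y1=1, Y2=1. Observed Y1=0, Y2=1.
Test 1: faults giving observed Y1=0, Y2=1 are {M1 stuck-at-0, M1 inverted output, M2 stuck-at-1, M2 inverted output, M4 stuck-at-1, M4 inverted output, M5 stuck-at-1, M5 inverted output, M6 stuck-at-0, M6 inverted output, M7 stuck-at-0, M7 inverted output}.
Test 2 (in0=0, in1=1, in2=1, in3=1, in4=1): fault-free M1=1, M2=1, M3=0, M4=0, M5=0, M6=1, M7=1, M8=1, M9=0, M10=1 → Y1=1, Y2=1; observed Y1=0, Y2=1. Eliminates M2 stuck-at-1, M2 inverted output, M4 stuck-at-1, M4 inverted output, M5 stuck-at-1, M5 inverted output, M6 stuck-at-0, M6 inverted output.
Test 3 (in0=1, in1=0, in2=1, in3=1, in4=1): fault-free M1=1, M2=1, M3=1, M4=1, M5=1, M6=0, M7=0, M8=0, M9=0, M10=0 → Y1=0, Y2=0; observed Y1=0, Y2=0. Eliminates M1 stuck-at-0, M1 inverted output, M7 inverted output.
Only M7 stuck-at-0 is consistent with every test.

M7 stuck-at-0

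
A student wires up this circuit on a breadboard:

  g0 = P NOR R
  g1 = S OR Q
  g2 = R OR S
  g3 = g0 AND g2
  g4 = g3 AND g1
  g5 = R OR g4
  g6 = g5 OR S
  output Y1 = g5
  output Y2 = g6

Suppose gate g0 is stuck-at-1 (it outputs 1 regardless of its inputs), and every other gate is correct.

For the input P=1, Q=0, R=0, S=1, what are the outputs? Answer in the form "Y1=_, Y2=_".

Propagate with g0 forced: g0=1 [stuck-at-1], g1=1, g2=1, g3=1, g4=1, g5=1, g6=1.
So the outputs are Y1=1, Y2=1. (Without the fault they would be Y1=0, Y2=1.)

Y1=1, Y2=1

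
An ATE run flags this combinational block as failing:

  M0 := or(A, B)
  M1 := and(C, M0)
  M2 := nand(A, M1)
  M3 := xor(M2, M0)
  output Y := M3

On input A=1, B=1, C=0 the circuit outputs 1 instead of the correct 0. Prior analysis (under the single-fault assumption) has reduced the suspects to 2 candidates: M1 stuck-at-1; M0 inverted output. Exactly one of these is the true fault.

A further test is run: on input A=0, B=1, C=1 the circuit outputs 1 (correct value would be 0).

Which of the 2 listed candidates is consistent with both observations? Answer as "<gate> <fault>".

M0 inverted output

Evaluate each candidate on input A=0, B=1, C=1:
  M1 stuck-at-1: M0=1, M1=1 [stuck-at-1], M2=1, M3=0 → 0 — eliminated
  M0 inverted output: M0=0 [inverted output], M1=0, M2=1, M3=1 → 1 — matches
Only M0 inverted output reproduces the observed 1.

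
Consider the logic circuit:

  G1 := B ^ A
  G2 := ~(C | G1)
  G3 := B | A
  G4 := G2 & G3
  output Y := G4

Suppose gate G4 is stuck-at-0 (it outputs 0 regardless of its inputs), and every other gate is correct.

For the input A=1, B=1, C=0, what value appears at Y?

Propagate with G4 forced: G1=0, G2=1, G3=1, G4=0 [stuck-at-0].
So Y = 0. (Without the fault it would be 1.)

0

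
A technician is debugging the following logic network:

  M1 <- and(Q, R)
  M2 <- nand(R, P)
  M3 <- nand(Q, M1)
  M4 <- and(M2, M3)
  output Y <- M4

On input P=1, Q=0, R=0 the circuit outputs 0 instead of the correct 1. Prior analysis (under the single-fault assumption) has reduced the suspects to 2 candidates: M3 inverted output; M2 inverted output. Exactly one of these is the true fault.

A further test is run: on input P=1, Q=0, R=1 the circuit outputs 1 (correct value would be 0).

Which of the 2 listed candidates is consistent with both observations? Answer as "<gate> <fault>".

Evaluate each candidate on input P=1, Q=0, R=1:
  M3 inverted output: M1=0, M2=0, M3=0 [inverted output], M4=0 → 0 — eliminated
  M2 inverted output: M1=0, M2=1 [inverted output], M3=1, M4=1 → 1 — matches
Only M2 inverted output reproduces the observed 1.

M2 inverted output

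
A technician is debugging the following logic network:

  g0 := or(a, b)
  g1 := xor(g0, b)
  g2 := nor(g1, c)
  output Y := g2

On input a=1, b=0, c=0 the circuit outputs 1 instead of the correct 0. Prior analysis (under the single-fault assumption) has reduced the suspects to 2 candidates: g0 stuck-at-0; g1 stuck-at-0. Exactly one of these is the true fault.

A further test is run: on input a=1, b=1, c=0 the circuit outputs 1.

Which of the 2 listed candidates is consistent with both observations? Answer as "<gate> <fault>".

Evaluate each candidate on input a=1, b=1, c=0:
  g0 stuck-at-0: g0=0 [stuck-at-0], g1=1, g2=0 → 0 — eliminated
  g1 stuck-at-0: g0=1, g1=0 [stuck-at-0], g2=1 → 1 — matches
Only g1 stuck-at-0 reproduces the observed 1.

g1 stuck-at-0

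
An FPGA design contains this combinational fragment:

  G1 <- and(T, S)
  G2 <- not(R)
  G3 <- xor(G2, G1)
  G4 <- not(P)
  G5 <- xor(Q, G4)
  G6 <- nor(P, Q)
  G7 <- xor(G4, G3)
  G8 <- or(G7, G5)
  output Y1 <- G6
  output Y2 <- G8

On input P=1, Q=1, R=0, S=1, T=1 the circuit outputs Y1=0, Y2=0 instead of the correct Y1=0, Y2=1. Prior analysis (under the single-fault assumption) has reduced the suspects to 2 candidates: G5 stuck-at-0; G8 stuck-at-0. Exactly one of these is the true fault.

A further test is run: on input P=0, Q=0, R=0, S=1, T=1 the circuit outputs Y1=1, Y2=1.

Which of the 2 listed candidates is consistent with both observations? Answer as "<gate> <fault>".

G5 stuck-at-0

Evaluate each candidate on input P=0, Q=0, R=0, S=1, T=1:
  G5 stuck-at-0: G1=1, G2=1, G3=0, G4=1, G5=0 [stuck-at-0], G6=1, G7=1, G8=1 → Y1=1, Y2=1 — matches
  G8 stuck-at-0: G1=1, G2=1, G3=0, G4=1, G5=1, G6=1, G7=1, G8=0 [stuck-at-0] → Y1=1, Y2=0 — eliminated
Only G5 stuck-at-0 reproduces the observed Y1=1, Y2=1.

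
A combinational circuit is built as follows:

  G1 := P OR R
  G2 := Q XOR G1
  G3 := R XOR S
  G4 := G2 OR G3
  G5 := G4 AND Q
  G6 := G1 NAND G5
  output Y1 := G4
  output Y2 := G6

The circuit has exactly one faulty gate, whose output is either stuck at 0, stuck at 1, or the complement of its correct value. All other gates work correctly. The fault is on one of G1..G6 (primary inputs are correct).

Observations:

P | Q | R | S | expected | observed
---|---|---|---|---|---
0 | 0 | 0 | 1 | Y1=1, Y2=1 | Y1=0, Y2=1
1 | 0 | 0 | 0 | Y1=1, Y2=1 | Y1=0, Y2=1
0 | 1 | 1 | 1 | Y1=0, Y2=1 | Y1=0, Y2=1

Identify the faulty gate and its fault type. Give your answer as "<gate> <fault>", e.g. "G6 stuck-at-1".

Fault-free values for test 1 (P=0, Q=0, R=0, S=1): G1=0, G2=0, G3=1, G4=1, G5=0, G6=1, giving Y1=1, Y2=1. Observed Y1=0, Y2=1.
Test 1: faults giving observed Y1=0, Y2=1 are {G3 stuck-at-0, G3 inverted output, G4 stuck-at-0, G4 inverted output}.
Test 2 (P=1, Q=0, R=0, S=0): fault-free G1=1, G2=1, G3=0, G4=1, G5=0, G6=1 → Y1=1, Y2=1; observed Y1=0, Y2=1. Eliminates G3 stuck-at-0, G3 inverted output.
Test 3 (P=0, Q=1, R=1, S=1): fault-free G1=1, G2=0, G3=0, G4=0, G5=0, G6=1 → Y1=0, Y2=1; observed Y1=0, Y2=1. Eliminates G4 inverted output.
Only G4 stuck-at-0 is consistent with every test.

G4 stuck-at-0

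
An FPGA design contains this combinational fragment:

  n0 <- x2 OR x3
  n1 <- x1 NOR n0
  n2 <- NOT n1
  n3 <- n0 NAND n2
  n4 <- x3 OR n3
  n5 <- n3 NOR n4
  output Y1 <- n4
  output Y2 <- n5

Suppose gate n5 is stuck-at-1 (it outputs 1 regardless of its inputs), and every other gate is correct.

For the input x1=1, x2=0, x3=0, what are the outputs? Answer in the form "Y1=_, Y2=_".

Y1=1, Y2=1

Propagate with n5 forced: n0=0, n1=0, n2=1, n3=1, n4=1, n5=1 [stuck-at-1].
So the outputs are Y1=1, Y2=1. (Without the fault they would be Y1=1, Y2=0.)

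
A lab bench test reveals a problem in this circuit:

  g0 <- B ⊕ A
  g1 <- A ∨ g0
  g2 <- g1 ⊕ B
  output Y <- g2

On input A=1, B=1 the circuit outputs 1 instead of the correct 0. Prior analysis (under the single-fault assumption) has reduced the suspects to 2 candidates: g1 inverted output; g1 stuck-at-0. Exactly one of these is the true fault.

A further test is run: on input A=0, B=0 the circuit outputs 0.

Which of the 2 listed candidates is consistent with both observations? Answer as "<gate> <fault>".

g1 stuck-at-0

Evaluate each candidate on input A=0, B=0:
  g1 inverted output: g0=0, g1=1 [inverted output], g2=1 → 1 — eliminated
  g1 stuck-at-0: g0=0, g1=0 [stuck-at-0], g2=0 → 0 — matches
Only g1 stuck-at-0 reproduces the observed 0.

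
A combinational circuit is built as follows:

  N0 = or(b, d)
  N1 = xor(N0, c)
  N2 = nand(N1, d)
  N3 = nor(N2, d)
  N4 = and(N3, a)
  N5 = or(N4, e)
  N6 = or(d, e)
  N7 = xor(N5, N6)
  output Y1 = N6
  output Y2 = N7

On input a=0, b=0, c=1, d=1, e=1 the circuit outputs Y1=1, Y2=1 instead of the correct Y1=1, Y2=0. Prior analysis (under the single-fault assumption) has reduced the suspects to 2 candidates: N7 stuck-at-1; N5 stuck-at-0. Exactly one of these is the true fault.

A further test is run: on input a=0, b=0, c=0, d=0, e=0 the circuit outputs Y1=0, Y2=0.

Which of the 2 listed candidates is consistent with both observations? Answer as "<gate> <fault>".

N5 stuck-at-0

Evaluate each candidate on input a=0, b=0, c=0, d=0, e=0:
  N7 stuck-at-1: N0=0, N1=0, N2=1, N3=0, N4=0, N5=0, N6=0, N7=1 [stuck-at-1] → Y1=0, Y2=1 — eliminated
  N5 stuck-at-0: N0=0, N1=0, N2=1, N3=0, N4=0, N5=0 [stuck-at-0], N6=0, N7=0 → Y1=0, Y2=0 — matches
Only N5 stuck-at-0 reproduces the observed Y1=0, Y2=0.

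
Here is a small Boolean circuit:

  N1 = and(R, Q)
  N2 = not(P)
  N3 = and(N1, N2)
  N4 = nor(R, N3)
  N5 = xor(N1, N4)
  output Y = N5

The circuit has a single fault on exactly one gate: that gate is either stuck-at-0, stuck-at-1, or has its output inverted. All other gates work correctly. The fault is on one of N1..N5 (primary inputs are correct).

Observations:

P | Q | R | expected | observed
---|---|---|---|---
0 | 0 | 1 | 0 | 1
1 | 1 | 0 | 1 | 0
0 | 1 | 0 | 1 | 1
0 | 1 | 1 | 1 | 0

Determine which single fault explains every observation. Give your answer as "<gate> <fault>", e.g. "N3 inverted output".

N1 inverted output

Fault-free values for test 1 (P=0, Q=0, R=1): N1=0, N2=1, N3=0, N4=0, N5=0, giving Y=0. Observed 1.
Test 1: faults giving observed 1 are {N1 stuck-at-1, N1 inverted output, N4 stuck-at-1, N4 inverted output, N5 stuck-at-1, N5 inverted output}.
Test 2 (P=1, Q=1, R=0): fault-free N1=0, N2=0, N3=0, N4=1, N5=1 → 1; observed 0. Eliminates N4 stuck-at-1, N5 stuck-at-1.
Test 3 (P=0, Q=1, R=0): fault-free N1=0, N2=1, N3=0, N4=1, N5=1 → 1; observed 1. Eliminates N4 inverted output, N5 inverted output.
Test 4 (P=0, Q=1, R=1): fault-free N1=1, N2=1, N3=1, N4=0, N5=1 → 1; observed 0. Eliminates N1 stuck-at-1.
Only N1 inverted output is consistent with every test.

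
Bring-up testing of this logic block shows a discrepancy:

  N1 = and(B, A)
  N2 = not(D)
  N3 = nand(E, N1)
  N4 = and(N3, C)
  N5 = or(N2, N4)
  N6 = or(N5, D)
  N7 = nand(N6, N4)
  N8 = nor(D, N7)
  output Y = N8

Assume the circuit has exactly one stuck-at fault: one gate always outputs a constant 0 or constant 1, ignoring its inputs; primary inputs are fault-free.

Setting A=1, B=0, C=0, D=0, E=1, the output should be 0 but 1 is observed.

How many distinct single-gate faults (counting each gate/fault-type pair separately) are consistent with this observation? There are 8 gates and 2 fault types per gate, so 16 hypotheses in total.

Fault-free: N1=0, N2=1, N3=1, N4=0, N5=1, N6=1, N7=1, N8=0 → 0. Observed 1.
  N1: none of the 2 fault types match ✗
  N2: none of the 2 fault types match ✗
  N3: none of the 2 fault types match ✗
  N4: stuck-at-1 ✓; others ✗
  N5: none of the 2 fault types match ✗
  N6: none of the 2 fault types match ✗
  N7: stuck-at-0 ✓; others ✗
  N8: stuck-at-1 ✓; others ✗
Consistent faults: {N4 stuck-at-1, N7 stuck-at-0, N8 stuck-at-1} — 3 in all.

3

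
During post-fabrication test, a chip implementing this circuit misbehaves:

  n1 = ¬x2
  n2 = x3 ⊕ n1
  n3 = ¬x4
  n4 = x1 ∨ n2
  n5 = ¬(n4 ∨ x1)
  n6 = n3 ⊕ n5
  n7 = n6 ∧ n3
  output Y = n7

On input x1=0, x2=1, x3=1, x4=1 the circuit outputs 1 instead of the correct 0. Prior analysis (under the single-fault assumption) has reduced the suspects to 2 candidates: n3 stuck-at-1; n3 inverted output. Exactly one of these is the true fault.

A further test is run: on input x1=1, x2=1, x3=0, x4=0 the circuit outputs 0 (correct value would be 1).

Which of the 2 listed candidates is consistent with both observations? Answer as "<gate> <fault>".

Evaluate each candidate on input x1=1, x2=1, x3=0, x4=0:
  n3 stuck-at-1: n1=0, n2=0, n3=1 [stuck-at-1], n4=1, n5=0, n6=1, n7=1 → 1 — eliminated
  n3 inverted output: n1=0, n2=0, n3=0 [inverted output], n4=1, n5=0, n6=0, n7=0 → 0 — matches
Only n3 inverted output reproduces the observed 0.

n3 inverted output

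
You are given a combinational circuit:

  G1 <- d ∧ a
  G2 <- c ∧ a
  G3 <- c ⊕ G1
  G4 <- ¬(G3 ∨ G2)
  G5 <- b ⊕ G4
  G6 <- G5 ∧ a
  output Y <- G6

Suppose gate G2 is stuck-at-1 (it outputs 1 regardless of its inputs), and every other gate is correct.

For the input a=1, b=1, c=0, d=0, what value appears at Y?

1

Propagate with G2 forced: G1=0, G2=1 [stuck-at-1], G3=0, G4=0, G5=1, G6=1.
So Y = 1. (Without the fault it would be 0.)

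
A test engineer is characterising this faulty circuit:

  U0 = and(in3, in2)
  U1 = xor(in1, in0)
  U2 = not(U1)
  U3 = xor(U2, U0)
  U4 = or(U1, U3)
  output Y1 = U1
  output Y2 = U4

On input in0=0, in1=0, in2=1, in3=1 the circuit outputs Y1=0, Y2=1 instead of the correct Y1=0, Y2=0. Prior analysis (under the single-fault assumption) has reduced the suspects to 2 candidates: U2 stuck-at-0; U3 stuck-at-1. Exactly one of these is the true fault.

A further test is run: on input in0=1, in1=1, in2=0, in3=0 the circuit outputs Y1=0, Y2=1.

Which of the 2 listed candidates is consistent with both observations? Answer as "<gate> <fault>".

U3 stuck-at-1

Evaluate each candidate on input in0=1, in1=1, in2=0, in3=0:
  U2 stuck-at-0: U0=0, U1=0, U2=0 [stuck-at-0], U3=0, U4=0 → Y1=0, Y2=0 — eliminated
  U3 stuck-at-1: U0=0, U1=0, U2=1, U3=1 [stuck-at-1], U4=1 → Y1=0, Y2=1 — matches
Only U3 stuck-at-1 reproduces the observed Y1=0, Y2=1.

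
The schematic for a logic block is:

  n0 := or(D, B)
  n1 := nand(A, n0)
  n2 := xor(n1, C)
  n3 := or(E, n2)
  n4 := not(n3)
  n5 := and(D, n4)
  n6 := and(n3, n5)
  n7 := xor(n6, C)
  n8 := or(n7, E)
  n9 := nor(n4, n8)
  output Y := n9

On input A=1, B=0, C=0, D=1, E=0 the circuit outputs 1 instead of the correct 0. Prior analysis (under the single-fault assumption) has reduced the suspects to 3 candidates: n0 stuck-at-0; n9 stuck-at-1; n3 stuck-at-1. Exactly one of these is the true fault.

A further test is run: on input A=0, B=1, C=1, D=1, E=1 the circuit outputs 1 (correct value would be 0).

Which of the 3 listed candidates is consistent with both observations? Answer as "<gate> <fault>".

n9 stuck-at-1

Evaluate each candidate on input A=0, B=1, C=1, D=1, E=1:
  n0 stuck-at-0: n0=0 [stuck-at-0], n1=1, n2=0, n3=1, n4=0, n5=0, n6=0, n7=1, n8=1, n9=0 → 0 — eliminated
  n9 stuck-at-1: n0=1, n1=1, n2=0, n3=1, n4=0, n5=0, n6=0, n7=1, n8=1, n9=1 [stuck-at-1] → 1 — matches
  n3 stuck-at-1: n0=1, n1=1, n2=0, n3=1 [stuck-at-1], n4=0, n5=0, n6=0, n7=1, n8=1, n9=0 → 0 — eliminated
Only n9 stuck-at-1 reproduces the observed 1.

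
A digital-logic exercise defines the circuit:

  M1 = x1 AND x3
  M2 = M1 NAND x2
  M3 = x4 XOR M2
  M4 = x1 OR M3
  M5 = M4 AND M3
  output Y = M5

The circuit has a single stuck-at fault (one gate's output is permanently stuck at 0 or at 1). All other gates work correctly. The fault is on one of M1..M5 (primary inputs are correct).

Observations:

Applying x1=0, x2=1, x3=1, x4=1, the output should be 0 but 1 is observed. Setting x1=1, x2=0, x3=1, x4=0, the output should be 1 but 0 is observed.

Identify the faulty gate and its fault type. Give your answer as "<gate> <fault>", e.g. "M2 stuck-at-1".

M2 stuck-at-0

Fault-free values for test 1 (x1=0, x2=1, x3=1, x4=1): M1=0, M2=1, M3=0, M4=0, M5=0, giving Y=0. Observed 1.
Test 1: faults giving observed 1 are {M1 stuck-at-1, M2 stuck-at-0, M3 stuck-at-1, M5 stuck-at-1}.
Test 2 (x1=1, x2=0, x3=1, x4=0): fault-free M1=1, M2=1, M3=1, M4=1, M5=1 → 1; observed 0. Eliminates M1 stuck-at-1, M3 stuck-at-1, M5 stuck-at-1.
Only M2 stuck-at-0 is consistent with every test.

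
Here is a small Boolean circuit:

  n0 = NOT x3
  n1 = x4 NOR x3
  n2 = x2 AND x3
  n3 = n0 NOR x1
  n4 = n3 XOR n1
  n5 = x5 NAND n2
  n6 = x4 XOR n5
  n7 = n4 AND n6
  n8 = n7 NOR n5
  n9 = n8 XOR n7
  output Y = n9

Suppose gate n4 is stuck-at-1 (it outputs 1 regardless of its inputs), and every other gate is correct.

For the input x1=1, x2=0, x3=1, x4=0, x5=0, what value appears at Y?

Propagate with n4 forced: n0=0, n1=0, n2=0, n3=0, n4=1 [stuck-at-1], n5=1, n6=1, n7=1, n8=0, n9=1.
So Y = 1. (Without the fault it would be 0.)

1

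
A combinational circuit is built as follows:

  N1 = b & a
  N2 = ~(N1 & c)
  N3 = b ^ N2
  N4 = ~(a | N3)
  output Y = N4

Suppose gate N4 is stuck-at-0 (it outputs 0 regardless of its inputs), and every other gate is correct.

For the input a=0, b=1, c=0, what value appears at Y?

Propagate with N4 forced: N1=0, N2=1, N3=0, N4=0 [stuck-at-0].
So Y = 0. (Without the fault it would be 1.)

0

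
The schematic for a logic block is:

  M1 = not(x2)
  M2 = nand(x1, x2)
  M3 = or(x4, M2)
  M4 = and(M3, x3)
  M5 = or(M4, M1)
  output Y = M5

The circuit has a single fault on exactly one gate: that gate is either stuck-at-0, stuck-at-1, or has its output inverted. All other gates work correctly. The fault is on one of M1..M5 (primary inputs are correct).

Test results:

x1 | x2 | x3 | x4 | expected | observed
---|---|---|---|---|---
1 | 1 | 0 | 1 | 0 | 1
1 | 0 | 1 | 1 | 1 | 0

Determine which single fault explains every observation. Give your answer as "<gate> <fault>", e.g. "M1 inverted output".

Fault-free values for test 1 (x1=1, x2=1, x3=0, x4=1): M1=0, M2=0, M3=1, M4=0, M5=0, giving Y=0. Observed 1.
Test 1: faults giving observed 1 are {M1 stuck-at-1, M1 inverted output, M4 stuck-at-1, M4 inverted output, M5 stuck-at-1, M5 inverted output}.
Test 2 (x1=1, x2=0, x3=1, x4=1): fault-free M1=1, M2=1, M3=1, M4=1, M5=1 → 1; observed 0. Eliminates M1 stuck-at-1, M1 inverted output, M4 stuck-at-1, M4 inverted output, M5 stuck-at-1.
Only M5 inverted output is consistent with every test.

M5 inverted output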